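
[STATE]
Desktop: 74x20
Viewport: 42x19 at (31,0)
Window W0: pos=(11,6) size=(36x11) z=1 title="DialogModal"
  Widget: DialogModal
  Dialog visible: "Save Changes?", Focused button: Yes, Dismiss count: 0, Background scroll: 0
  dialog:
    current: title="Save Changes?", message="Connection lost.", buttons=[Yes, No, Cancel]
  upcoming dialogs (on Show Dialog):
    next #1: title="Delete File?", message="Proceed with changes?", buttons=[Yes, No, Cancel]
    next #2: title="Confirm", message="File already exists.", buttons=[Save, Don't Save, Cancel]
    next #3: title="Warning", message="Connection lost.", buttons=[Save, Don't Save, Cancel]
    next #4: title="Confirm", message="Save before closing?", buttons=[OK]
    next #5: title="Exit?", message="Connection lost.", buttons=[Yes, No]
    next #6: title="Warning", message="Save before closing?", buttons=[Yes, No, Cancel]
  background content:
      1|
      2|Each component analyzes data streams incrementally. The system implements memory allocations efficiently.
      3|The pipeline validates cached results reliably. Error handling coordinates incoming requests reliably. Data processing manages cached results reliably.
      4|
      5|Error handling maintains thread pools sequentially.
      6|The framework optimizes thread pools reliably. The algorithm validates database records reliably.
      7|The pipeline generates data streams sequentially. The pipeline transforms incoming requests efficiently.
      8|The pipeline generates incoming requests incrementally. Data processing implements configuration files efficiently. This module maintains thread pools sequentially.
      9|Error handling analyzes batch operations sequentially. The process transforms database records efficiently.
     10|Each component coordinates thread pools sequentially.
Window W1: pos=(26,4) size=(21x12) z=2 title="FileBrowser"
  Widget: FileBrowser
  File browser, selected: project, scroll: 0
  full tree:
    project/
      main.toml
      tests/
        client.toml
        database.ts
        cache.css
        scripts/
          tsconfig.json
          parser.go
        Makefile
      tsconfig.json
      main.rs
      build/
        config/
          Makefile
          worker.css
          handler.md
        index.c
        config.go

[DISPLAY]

                                          
                                          
                                          
                                          
━━━━━━━━━━━━━━━┓                          
eBrowser       ┃                          
───────────────┨                          
] project/     ┃                          
main.toml      ┃                          
[+] tests/     ┃                          
tsconfig.json  ┃                          
main.rs        ┃                          
[+] build/     ┃                          
               ┃                          
               ┃                          
━━━━━━━━━━━━━━━┛                          
━━━━━━━━━━━━━━━┛                          
                                          
                                          


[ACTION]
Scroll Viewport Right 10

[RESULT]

                                          
                                          
                                          
                                          
━━━━━━━━━━━━━━┓                           
Browser       ┃                           
──────────────┨                           
 project/     ┃                           
ain.toml      ┃                           
+] tests/     ┃                           
sconfig.json  ┃                           
ain.rs        ┃                           
+] build/     ┃                           
              ┃                           
              ┃                           
━━━━━━━━━━━━━━┛                           
━━━━━━━━━━━━━━┛                           
                                          
                                          


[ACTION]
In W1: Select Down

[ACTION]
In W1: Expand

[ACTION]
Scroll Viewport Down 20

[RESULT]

                                          
                                          
                                          
━━━━━━━━━━━━━━┓                           
Browser       ┃                           
──────────────┨                           
 project/     ┃                           
ain.toml      ┃                           
+] tests/     ┃                           
sconfig.json  ┃                           
ain.rs        ┃                           
+] build/     ┃                           
              ┃                           
              ┃                           
━━━━━━━━━━━━━━┛                           
━━━━━━━━━━━━━━┛                           
                                          
                                          
                                          


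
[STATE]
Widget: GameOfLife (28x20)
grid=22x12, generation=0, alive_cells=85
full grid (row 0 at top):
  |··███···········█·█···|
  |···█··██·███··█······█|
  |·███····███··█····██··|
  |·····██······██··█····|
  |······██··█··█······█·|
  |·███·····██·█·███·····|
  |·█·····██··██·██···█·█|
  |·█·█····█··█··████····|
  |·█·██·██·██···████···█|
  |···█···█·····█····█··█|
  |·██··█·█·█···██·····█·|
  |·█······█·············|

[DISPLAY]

Gen: 0                      
··███···········█·█···      
···█··██·███··█······█      
·███····███··█····██··      
·····██······██··█····      
······██··█··█······█·      
·███·····██·█·███·····      
·█·····██··██·██···█·█      
·█·█····█··█··████····      
·█·██·██·██···████···█      
···█···█·····█····█··█      
·██··█·█·█···██·····█·      
·█······█·············      
                            
                            
                            
                            
                            
                            
                            


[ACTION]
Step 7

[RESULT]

Gen: 7                      
··█········█·····███··      
·█··█·████··█···█·██··      
··█···██·█·····█····█·      
······█··█·██···█·█·██      
····██·█···█······█·██      
·███·······██····██·██      
███··········█·····█··      
█·········█···········      
█·██······█···█·······      
··██····█·█·██········      
····█·█·█·█···········      
███···██···███········      
                            
                            
                            
                            
                            
                            
                            


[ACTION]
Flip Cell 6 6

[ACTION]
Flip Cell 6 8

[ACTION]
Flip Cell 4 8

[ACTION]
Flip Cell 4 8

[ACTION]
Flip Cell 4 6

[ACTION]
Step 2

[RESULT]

Gen: 9                      
··█···████············      
··█···██·███···██·█·██      
··█······█··█··██··███      
···████···███···████··      
··█··██···········█···      
·█····█····██····█··█·      
████······███····████·      
·█·██·····███······█··      
····█····██···········      
·██·████··██··········      
·██·█···███·█·········      
·····█·█···█··········      
                            
                            
                            
                            
                            
                            
                            


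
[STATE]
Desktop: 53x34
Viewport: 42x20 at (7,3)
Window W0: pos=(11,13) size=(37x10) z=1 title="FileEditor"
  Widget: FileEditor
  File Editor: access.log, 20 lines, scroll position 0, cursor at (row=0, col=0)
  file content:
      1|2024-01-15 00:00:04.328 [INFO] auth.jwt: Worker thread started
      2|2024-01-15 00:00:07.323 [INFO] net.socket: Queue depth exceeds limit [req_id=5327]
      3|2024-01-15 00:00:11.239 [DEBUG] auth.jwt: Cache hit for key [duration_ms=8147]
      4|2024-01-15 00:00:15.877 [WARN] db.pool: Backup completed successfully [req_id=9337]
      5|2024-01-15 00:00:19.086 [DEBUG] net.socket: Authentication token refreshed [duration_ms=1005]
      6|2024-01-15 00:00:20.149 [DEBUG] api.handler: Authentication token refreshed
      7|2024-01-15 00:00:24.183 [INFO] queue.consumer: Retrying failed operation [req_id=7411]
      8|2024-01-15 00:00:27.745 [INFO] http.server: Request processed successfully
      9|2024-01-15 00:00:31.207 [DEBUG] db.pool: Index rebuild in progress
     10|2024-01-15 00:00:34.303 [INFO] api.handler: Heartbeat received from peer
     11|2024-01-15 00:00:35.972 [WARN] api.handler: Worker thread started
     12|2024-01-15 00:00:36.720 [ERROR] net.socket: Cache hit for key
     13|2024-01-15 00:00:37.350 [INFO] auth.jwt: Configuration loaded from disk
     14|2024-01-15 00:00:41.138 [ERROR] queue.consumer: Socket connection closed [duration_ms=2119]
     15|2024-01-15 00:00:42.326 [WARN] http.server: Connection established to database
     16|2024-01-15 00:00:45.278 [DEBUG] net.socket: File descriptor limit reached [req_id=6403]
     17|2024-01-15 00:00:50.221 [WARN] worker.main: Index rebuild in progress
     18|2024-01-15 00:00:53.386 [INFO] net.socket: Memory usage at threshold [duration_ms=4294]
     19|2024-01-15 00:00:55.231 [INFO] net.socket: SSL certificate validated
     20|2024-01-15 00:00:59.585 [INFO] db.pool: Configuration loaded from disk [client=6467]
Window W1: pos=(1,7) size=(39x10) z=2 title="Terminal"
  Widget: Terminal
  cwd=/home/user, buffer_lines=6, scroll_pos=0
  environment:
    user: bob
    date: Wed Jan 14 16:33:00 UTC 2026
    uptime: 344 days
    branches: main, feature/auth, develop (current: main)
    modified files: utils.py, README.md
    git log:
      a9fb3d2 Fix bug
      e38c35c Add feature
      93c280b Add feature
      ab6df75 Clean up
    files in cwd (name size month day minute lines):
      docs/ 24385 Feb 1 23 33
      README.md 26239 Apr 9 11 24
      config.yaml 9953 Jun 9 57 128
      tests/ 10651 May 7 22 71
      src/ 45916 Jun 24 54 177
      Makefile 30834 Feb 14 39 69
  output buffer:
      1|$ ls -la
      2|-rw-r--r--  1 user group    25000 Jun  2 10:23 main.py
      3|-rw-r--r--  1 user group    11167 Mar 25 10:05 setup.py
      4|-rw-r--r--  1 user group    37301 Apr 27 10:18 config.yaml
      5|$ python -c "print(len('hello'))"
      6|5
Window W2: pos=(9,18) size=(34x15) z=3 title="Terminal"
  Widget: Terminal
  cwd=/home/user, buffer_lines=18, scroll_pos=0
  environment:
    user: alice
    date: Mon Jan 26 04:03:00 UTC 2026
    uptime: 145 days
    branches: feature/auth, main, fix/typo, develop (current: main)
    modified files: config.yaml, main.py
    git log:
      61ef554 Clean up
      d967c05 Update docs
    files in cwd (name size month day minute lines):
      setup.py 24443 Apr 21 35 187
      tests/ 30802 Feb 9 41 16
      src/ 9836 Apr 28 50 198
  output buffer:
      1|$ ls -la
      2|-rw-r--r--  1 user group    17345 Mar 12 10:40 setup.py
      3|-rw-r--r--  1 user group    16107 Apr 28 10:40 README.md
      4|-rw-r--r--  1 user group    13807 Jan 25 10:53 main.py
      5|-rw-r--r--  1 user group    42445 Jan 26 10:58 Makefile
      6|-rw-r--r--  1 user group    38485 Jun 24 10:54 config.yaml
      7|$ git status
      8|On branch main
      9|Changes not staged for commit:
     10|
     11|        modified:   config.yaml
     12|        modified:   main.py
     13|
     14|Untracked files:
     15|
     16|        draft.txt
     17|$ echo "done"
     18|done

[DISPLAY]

                                          
                                          
                                          
                                          
━━━━━━━━━━━━━━━━━━━━━━━━━━━━━━━━┓         
inal                            ┃         
────────────────────────────────┨         
-la                             ┃         
--r--  1 user group    25000 Jun┃         
--r--  1 user group    11167 Mar┃         
--r--  1 user group    37301 Apr┃━━━━━━━┓ 
hon -c "print(len('hello'))"    ┃       ┃ 
                                ┃───────┨ 
━━━━━━━━━━━━━━━━━━━━━━━━━━━━━━━━┛O] aut▲┃ 
    ┃2024-01-15 00:00:07.323 [INFO] net█┃ 
  ┏━━━━━━━━━━━━━━━━━━━━━━━━━━━━━━━━┓ au░┃ 
  ┃ Terminal                       ┃db.░┃ 
  ┠────────────────────────────────┨ ne░┃ 
  ┃$ ls -la                        ┃ ap▼┃ 
  ┃-rw-r--r--  1 user group    1734┃━━━━┛ 


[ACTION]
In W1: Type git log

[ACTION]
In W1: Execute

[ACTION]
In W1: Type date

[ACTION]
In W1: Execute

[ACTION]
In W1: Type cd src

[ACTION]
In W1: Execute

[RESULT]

                                          
                                          
                                          
                                          
━━━━━━━━━━━━━━━━━━━━━━━━━━━━━━━━┓         
inal                            ┃         
────────────────────────────────┨         
75 Clean up                     ┃         
e                               ┃         
an 14 16:33:00 UTC 2026         ┃         
src                             ┃━━━━━━━┓ 
                                ┃       ┃ 
                                ┃───────┨ 
━━━━━━━━━━━━━━━━━━━━━━━━━━━━━━━━┛O] aut▲┃ 
    ┃2024-01-15 00:00:07.323 [INFO] net█┃ 
  ┏━━━━━━━━━━━━━━━━━━━━━━━━━━━━━━━━┓ au░┃ 
  ┃ Terminal                       ┃db.░┃ 
  ┠────────────────────────────────┨ ne░┃ 
  ┃$ ls -la                        ┃ ap▼┃ 
  ┃-rw-r--r--  1 user group    1734┃━━━━┛ 


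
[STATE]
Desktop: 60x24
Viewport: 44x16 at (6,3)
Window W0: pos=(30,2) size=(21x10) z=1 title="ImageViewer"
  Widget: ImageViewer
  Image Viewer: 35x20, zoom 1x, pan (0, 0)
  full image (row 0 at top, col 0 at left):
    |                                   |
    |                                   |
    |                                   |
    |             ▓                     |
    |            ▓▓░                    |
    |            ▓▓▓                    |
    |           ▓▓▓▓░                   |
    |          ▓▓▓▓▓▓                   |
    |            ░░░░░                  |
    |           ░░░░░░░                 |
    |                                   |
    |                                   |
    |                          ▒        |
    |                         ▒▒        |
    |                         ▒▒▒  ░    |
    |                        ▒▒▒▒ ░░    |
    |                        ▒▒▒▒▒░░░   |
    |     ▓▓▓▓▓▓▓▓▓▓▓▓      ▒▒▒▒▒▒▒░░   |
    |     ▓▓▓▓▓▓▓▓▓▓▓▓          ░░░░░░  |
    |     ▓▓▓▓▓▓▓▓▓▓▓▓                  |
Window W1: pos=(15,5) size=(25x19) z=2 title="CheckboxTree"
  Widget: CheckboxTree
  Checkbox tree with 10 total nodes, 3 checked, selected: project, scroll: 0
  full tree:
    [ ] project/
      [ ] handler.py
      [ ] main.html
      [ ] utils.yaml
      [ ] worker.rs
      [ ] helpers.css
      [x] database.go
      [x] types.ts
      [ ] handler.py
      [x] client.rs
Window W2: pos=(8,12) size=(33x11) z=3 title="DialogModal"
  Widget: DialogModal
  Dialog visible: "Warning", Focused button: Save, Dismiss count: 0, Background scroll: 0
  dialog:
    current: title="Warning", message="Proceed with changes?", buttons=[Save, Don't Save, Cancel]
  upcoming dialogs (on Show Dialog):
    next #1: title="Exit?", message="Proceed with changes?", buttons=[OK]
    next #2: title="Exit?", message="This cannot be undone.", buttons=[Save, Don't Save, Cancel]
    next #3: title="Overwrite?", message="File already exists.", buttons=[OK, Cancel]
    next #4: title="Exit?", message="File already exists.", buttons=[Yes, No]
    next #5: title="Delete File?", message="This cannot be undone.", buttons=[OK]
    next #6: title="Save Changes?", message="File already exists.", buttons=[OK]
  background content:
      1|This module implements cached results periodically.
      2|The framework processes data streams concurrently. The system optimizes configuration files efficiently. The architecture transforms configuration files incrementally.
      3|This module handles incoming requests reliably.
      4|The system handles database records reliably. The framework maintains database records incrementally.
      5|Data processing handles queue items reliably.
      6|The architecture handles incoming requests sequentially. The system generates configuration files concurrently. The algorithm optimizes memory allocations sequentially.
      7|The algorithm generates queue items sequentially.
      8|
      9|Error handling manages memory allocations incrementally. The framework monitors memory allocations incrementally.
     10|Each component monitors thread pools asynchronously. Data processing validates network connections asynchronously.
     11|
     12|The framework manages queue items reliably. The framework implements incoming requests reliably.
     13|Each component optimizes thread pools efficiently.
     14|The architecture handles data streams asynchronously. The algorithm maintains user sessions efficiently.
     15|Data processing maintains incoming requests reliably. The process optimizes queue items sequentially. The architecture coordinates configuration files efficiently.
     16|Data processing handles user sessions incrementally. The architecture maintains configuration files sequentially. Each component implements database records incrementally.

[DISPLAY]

                        ┃ ImageViewer       
                        ┠───────────────────
         ┏━━━━━━━━━━━━━━━━━━━━━━━┓          
         ┃ CheckboxTree          ┃          
         ┠───────────────────────┨          
         ┃>[-] project/          ┃    ▓     
         ┃   [ ] handler.py      ┃   ▓▓░    
         ┃   [ ] main.html       ┃   ▓▓▓    
         ┃   [ ] utils.yaml      ┃━━━━━━━━━━
  ┏━━━━━━━━━━━━━━━━━━━━━━━━━━━━━━━┓         
  ┃ DialogModal                   ┃         
  ┠───────────────────────────────┨         
  ┃This module implements cached r┃         
  ┃Th┌─────────────────────────┐st┃         
  ┃Th│         Warning         │re┃         
  ┃Th│  Proceed with changes?  │ec┃         


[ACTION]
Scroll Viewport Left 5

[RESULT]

                             ┃ ImageViewer  
                             ┠──────────────
              ┏━━━━━━━━━━━━━━━━━━━━━━━┓     
              ┃ CheckboxTree          ┃     
              ┠───────────────────────┨     
              ┃>[-] project/          ┃    ▓
              ┃   [ ] handler.py      ┃   ▓▓
              ┃   [ ] main.html       ┃   ▓▓
              ┃   [ ] utils.yaml      ┃━━━━━
       ┏━━━━━━━━━━━━━━━━━━━━━━━━━━━━━━━┓    
       ┃ DialogModal                   ┃    
       ┠───────────────────────────────┨    
       ┃This module implements cached r┃    
       ┃Th┌─────────────────────────┐st┃    
       ┃Th│         Warning         │re┃    
       ┃Th│  Proceed with changes?  │ec┃    


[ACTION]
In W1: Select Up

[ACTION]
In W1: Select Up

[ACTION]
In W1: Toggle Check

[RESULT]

                             ┃ ImageViewer  
                             ┠──────────────
              ┏━━━━━━━━━━━━━━━━━━━━━━━┓     
              ┃ CheckboxTree          ┃     
              ┠───────────────────────┨     
              ┃>[x] project/          ┃    ▓
              ┃   [x] handler.py      ┃   ▓▓
              ┃   [x] main.html       ┃   ▓▓
              ┃   [x] utils.yaml      ┃━━━━━
       ┏━━━━━━━━━━━━━━━━━━━━━━━━━━━━━━━┓    
       ┃ DialogModal                   ┃    
       ┠───────────────────────────────┨    
       ┃This module implements cached r┃    
       ┃Th┌─────────────────────────┐st┃    
       ┃Th│         Warning         │re┃    
       ┃Th│  Proceed with changes?  │ec┃    


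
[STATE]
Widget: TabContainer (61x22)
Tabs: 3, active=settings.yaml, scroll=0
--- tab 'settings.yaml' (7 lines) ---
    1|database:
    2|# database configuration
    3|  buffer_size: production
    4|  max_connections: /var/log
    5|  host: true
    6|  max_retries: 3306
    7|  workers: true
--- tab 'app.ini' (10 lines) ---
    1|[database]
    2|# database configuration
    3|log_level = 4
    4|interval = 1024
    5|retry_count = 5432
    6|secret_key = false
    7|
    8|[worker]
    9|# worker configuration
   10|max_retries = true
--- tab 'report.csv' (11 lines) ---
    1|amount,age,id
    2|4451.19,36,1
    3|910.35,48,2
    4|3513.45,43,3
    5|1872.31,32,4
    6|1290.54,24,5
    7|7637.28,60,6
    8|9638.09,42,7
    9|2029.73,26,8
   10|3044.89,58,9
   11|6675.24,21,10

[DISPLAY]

[settings.yaml]│ app.ini │ report.csv                        
─────────────────────────────────────────────────────────────
database:                                                    
# database configuration                                     
  buffer_size: production                                    
  max_connections: /var/log                                  
  host: true                                                 
  max_retries: 3306                                          
  workers: true                                              
                                                             
                                                             
                                                             
                                                             
                                                             
                                                             
                                                             
                                                             
                                                             
                                                             
                                                             
                                                             
                                                             


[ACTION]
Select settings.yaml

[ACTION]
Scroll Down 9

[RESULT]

[settings.yaml]│ app.ini │ report.csv                        
─────────────────────────────────────────────────────────────
  workers: true                                              
                                                             
                                                             
                                                             
                                                             
                                                             
                                                             
                                                             
                                                             
                                                             
                                                             
                                                             
                                                             
                                                             
                                                             
                                                             
                                                             
                                                             
                                                             
                                                             


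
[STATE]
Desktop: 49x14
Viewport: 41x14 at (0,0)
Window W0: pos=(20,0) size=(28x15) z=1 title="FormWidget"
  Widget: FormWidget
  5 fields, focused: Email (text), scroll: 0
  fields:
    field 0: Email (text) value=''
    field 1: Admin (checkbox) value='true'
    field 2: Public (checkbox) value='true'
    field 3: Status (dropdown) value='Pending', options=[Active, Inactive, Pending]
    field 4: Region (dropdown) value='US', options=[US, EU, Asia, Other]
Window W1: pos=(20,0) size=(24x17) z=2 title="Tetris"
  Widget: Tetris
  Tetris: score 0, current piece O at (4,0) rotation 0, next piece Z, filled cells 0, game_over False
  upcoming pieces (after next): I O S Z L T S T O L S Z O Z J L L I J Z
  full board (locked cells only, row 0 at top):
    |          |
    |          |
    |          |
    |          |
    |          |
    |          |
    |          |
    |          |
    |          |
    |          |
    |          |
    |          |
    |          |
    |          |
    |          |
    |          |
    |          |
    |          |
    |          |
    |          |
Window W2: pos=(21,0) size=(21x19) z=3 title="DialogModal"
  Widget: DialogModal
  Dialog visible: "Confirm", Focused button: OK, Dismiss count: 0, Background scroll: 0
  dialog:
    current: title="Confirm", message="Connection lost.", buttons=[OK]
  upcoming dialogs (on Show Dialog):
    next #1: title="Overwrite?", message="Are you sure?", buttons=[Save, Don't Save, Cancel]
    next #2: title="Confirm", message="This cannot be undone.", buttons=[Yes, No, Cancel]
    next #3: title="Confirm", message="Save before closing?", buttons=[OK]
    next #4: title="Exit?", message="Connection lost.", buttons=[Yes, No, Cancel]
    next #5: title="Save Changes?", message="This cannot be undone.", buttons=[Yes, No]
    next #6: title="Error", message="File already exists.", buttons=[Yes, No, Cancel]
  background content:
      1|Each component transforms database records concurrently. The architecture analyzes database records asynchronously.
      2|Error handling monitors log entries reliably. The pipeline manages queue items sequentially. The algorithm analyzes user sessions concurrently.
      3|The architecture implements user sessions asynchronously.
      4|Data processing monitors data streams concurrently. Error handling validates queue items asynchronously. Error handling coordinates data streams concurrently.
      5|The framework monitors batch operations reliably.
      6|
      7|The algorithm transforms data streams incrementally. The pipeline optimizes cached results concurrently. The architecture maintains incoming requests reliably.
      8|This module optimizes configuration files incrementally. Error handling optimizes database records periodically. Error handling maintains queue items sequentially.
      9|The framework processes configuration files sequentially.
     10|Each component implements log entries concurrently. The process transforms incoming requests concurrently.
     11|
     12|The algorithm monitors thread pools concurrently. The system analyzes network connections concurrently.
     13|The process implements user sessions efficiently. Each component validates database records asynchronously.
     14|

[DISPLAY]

                    ┏┏━━━━━━━━━━━━━━━━━━━
                    ┃┃ DialogModal       
                    ┠┠───────────────────
                    ┃┃Each component tran
                    ┃┃Error handling moni
                    ┃┃The architecture im
                    ┃┃Data processing mon
                    ┃┃The framework monit
                    ┃┃  ┌─────────────┐  
                    ┃┃Th│   Confirm   │ns
                    ┃┃Th│Connection lo│iz
                    ┃┃Th│     [OK]    │ce
                    ┃┃Ea└─────────────┘pl
                    ┃┃                   


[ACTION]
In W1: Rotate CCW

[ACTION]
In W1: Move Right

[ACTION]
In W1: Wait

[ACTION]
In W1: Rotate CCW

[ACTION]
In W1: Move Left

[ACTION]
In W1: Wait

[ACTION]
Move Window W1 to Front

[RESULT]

                    ┏━━━━━━━━━━━━━━━━━━━━
                    ┃ Tetris             
                    ┠────────────────────
                    ┃          │Next:    
                    ┃          │▓▓       
                    ┃          │ ▓▓      
                    ┃          │         
                    ┃          │         
                    ┃          │         
                    ┃          │Score:   
                    ┃          │0        
                    ┃          │         
                    ┃          │         
                    ┃          │         


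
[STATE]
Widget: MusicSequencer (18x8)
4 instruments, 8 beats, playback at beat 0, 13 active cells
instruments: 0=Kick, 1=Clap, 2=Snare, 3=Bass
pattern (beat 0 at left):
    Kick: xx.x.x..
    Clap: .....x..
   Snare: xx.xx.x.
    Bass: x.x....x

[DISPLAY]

      ▼1234567    
  Kick██·█·█··    
  Clap·····█··    
 Snare██·██·█·    
  Bass█·█····█    
                  
                  
                  


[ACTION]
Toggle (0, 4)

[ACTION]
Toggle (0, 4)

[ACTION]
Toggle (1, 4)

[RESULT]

      ▼1234567    
  Kick██·█·█··    
  Clap····██··    
 Snare██·██·█·    
  Bass█·█····█    
                  
                  
                  


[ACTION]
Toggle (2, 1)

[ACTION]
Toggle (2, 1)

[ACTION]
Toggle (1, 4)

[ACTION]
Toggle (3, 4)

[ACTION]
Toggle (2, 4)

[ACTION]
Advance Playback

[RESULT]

      0▼234567    
  Kick██·█·█··    
  Clap·····█··    
 Snare██·█··█·    
  Bass█·█·█··█    
                  
                  
                  


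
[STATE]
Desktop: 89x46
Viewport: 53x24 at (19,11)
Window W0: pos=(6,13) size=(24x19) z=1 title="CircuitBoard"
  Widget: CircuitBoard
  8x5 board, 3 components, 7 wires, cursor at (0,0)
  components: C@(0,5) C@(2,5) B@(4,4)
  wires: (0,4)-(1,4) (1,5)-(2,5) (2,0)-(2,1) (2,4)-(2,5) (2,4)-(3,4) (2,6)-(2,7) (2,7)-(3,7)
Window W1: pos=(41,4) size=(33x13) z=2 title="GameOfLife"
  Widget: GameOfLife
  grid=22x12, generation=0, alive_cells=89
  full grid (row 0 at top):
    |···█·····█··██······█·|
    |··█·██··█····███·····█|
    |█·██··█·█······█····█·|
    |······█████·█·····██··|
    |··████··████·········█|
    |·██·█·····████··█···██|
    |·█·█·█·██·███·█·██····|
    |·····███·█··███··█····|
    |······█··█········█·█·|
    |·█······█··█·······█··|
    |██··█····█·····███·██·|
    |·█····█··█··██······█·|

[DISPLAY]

                      ┃·██·█·····████··█···██        
                      ┃·█·█·█·██·███·█·██····        
━━━━━━━━━━┓           ┃·····███·█··███··█····        
d         ┃           ┃······█··█········█·█·        
──────────┨           ┃·█······█··█·······█··        
 5 6 7    ┃           ┗━━━━━━━━━━━━━━━━━━━━━━━━━━━━━━
        · ┃                                          
        │ ┃                                          
        · ┃                                          
          ┃                                          
        · ┃                                          
        │ ┃                                          
        · ┃                                          
          ┃                                          
        B ┃                                          
)         ┃                                          
          ┃                                          
          ┃                                          
          ┃                                          
          ┃                                          
━━━━━━━━━━┛                                          
                                                     
                                                     
                                                     


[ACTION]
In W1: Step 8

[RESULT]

                      ┃···█··············█··█        
                      ┃··███·········█·██···█        
━━━━━━━━━━┓           ┃··█·██······██··██··██        
d         ┃           ┃·█··█·······█·····█···        
──────────┨           ┃··███···█····█·█·█····        
 5 6 7    ┃           ┗━━━━━━━━━━━━━━━━━━━━━━━━━━━━━━
        · ┃                                          
        │ ┃                                          
        · ┃                                          
          ┃                                          
        · ┃                                          
        │ ┃                                          
        · ┃                                          
          ┃                                          
        B ┃                                          
)         ┃                                          
          ┃                                          
          ┃                                          
          ┃                                          
          ┃                                          
━━━━━━━━━━┛                                          
                                                     
                                                     
                                                     


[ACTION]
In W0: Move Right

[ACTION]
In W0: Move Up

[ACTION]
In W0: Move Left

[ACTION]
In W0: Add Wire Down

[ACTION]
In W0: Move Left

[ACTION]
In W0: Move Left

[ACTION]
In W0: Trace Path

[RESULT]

                      ┃···█··············█··█        
                      ┃··███·········█·██···█        
━━━━━━━━━━┓           ┃··█·██······██··██··██        
d         ┃           ┃·█··█·······█·····█···        
──────────┨           ┃··███···█····█·█·█····        
 5 6 7    ┃           ┗━━━━━━━━━━━━━━━━━━━━━━━━━━━━━━
        · ┃                                          
        │ ┃                                          
        · ┃                                          
          ┃                                          
        · ┃                                          
        │ ┃                                          
        · ┃                                          
          ┃                                          
        B ┃                                          
)  Trace: ┃                                          
          ┃                                          
          ┃                                          
          ┃                                          
          ┃                                          
━━━━━━━━━━┛                                          
                                                     
                                                     
                                                     


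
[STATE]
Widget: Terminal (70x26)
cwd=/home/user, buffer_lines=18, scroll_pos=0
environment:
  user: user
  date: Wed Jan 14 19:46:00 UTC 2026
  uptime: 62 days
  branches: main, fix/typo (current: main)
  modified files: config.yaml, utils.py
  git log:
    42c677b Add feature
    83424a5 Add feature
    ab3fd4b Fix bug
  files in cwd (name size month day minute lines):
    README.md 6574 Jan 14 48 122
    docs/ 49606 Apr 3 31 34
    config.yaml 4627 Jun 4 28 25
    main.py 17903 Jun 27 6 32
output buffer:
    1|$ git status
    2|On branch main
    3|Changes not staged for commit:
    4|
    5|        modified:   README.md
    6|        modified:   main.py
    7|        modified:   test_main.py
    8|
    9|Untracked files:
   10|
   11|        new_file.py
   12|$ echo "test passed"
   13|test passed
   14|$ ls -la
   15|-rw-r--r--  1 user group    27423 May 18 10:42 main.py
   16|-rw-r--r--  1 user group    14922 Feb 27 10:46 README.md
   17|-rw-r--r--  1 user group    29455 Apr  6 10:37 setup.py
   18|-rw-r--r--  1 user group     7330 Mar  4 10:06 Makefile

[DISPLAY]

$ git status                                                          
On branch main                                                        
Changes not staged for commit:                                        
                                                                      
        modified:   README.md                                         
        modified:   main.py                                           
        modified:   test_main.py                                      
                                                                      
Untracked files:                                                      
                                                                      
        new_file.py                                                   
$ echo "test passed"                                                  
test passed                                                           
$ ls -la                                                              
-rw-r--r--  1 user group    27423 May 18 10:42 main.py                
-rw-r--r--  1 user group    14922 Feb 27 10:46 README.md              
-rw-r--r--  1 user group    29455 Apr  6 10:37 setup.py               
-rw-r--r--  1 user group     7330 Mar  4 10:06 Makefile               
$ █                                                                   
                                                                      
                                                                      
                                                                      
                                                                      
                                                                      
                                                                      
                                                                      


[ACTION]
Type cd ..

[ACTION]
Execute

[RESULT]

$ git status                                                          
On branch main                                                        
Changes not staged for commit:                                        
                                                                      
        modified:   README.md                                         
        modified:   main.py                                           
        modified:   test_main.py                                      
                                                                      
Untracked files:                                                      
                                                                      
        new_file.py                                                   
$ echo "test passed"                                                  
test passed                                                           
$ ls -la                                                              
-rw-r--r--  1 user group    27423 May 18 10:42 main.py                
-rw-r--r--  1 user group    14922 Feb 27 10:46 README.md              
-rw-r--r--  1 user group    29455 Apr  6 10:37 setup.py               
-rw-r--r--  1 user group     7330 Mar  4 10:06 Makefile               
$ cd ..                                                               
                                                                      
$ █                                                                   
                                                                      
                                                                      
                                                                      
                                                                      
                                                                      


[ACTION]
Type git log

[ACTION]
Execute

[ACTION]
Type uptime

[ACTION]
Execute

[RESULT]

On branch main                                                        
Changes not staged for commit:                                        
                                                                      
        modified:   README.md                                         
        modified:   main.py                                           
        modified:   test_main.py                                      
                                                                      
Untracked files:                                                      
                                                                      
        new_file.py                                                   
$ echo "test passed"                                                  
test passed                                                           
$ ls -la                                                              
-rw-r--r--  1 user group    27423 May 18 10:42 main.py                
-rw-r--r--  1 user group    14922 Feb 27 10:46 README.md              
-rw-r--r--  1 user group    29455 Apr  6 10:37 setup.py               
-rw-r--r--  1 user group     7330 Mar  4 10:06 Makefile               
$ cd ..                                                               
                                                                      
$ git log                                                             
42c677b Add feature                                                   
83424a5 Add feature                                                   
ab3fd4b Fix bug                                                       
$ uptime                                                              
 10:00  up 62 days                                                    
$ █                                                                   
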